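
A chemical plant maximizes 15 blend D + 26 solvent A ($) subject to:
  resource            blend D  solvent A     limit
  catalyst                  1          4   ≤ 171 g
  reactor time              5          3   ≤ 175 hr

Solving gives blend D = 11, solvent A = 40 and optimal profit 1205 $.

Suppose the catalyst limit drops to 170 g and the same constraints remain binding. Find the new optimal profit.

Check each constraint at x*: catalyst 171/171 (tight); reactor time 175/175 (tight).
Dual feasibility on the basic columns requires 1·y_catalyst + 5·y_reactor time = 15, 4·y_catalyst + 3·y_reactor time = 26.
This yields shadow prices y_catalyst = 5, y_reactor time = 2.
Δz = y_catalyst·Δb = 5 × (-1) = -5, so new z* = 1205 − 5 = 1200.

1200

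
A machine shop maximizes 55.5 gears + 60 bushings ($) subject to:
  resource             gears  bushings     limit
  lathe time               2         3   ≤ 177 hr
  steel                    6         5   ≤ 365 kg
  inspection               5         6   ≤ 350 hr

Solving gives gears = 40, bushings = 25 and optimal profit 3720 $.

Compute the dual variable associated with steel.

At the optimum: lathe time uses 155 of 177 (slack = 22); steel uses 365 of 365 (binding); inspection uses 350 of 350 (binding).
By complementary slackness, y = 0 for the non-binding constraint.
Dual feasibility on the basic columns requires 6·y_steel + 5·y_inspection = 55.5, 5·y_steel + 6·y_inspection = 60.
→ y_steel = 3 and y_inspection = 7.5.
Shadow price of steel = 3.

3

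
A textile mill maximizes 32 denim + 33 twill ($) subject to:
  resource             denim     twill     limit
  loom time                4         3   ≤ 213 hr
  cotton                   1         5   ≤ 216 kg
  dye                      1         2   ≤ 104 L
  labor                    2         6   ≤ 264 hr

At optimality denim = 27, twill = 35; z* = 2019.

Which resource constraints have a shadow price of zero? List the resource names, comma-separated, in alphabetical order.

cotton, dye

loom time: 213/213 (binding)
cotton: 202/216 (slack 14)
dye: 97/104 (slack 7)
labor: 264/264 (binding)
By complementary slackness, a constraint with positive slack has shadow price 0 → cotton, dye.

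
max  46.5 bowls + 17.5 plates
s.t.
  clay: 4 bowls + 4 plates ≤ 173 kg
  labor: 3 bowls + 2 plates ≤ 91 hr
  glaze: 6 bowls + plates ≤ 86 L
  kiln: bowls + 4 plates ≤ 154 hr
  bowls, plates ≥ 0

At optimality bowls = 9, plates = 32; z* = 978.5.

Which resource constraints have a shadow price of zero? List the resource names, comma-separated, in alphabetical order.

clay, kiln

clay: 164/173 (slack 9)
labor: 91/91 (binding)
glaze: 86/86 (binding)
kiln: 137/154 (slack 17)
By complementary slackness, a constraint with positive slack has shadow price 0 → clay, kiln.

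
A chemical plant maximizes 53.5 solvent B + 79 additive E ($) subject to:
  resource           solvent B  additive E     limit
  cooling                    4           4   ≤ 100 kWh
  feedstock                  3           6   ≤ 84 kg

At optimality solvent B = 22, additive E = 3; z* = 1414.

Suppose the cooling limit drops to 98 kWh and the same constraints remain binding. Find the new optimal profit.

At the optimum: cooling uses 100 of 100 (binding); feedstock uses 84 of 84 (binding).
Dual feasibility on the basic columns requires 4·y_cooling + 3·y_feedstock = 53.5, 4·y_cooling + 6·y_feedstock = 79.
Solving: y_cooling = 7, y_feedstock = 8.5.
Δz = y_cooling·Δb = 7 × (-2) = -14, so new z* = 1414 − 14 = 1400.

1400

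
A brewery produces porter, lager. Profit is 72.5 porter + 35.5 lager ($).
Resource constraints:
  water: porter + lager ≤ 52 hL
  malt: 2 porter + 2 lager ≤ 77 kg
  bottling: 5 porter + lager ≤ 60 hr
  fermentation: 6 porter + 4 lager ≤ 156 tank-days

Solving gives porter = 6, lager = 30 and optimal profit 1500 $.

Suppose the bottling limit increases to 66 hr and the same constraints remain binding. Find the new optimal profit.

Check each constraint at x*: water 36/52 (slack 16); malt 72/77 (slack 5); bottling 60/60 (tight); fermentation 156/156 (tight).
Since water, malt are not tight, their duals are 0.
The binding rows give the dual system: 5·y_bottling + 6·y_fermentation = 72.5 and 1·y_bottling + 4·y_fermentation = 35.5.
→ y_bottling = 5.5 and y_fermentation = 7.5.
Δz = y_bottling·Δb = 5.5 × (6) = 33, so new z* = 1500 + 33 = 1533.

1533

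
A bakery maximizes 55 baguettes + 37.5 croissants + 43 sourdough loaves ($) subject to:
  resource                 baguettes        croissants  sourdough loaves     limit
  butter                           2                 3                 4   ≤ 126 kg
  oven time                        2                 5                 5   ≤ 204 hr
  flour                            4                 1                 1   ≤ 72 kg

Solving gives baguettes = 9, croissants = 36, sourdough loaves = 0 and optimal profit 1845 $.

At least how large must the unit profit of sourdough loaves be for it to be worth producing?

47

Check each constraint at x*: butter 126/126 (tight); oven time 198/204 (slack 6); flour 72/72 (tight).
Since oven time is not tight, its dual is 0.
From A_Bᵀ y = c: 2·y_butter + 4·y_flour = 55; 3·y_butter + 1·y_flour = 37.5.
→ y_butter = 9.5 and y_flour = 9.
sourdough loaves enters the basis when its profit ≥ yᵀa₃ = 9.5·4 + 9·1 = 47.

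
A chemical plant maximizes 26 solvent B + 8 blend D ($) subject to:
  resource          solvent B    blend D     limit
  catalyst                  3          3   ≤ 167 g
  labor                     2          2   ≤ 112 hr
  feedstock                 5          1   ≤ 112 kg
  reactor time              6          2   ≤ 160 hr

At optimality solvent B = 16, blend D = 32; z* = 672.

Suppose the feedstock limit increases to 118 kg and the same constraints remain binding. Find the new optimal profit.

Binding: feedstock and reactor time. Non-binding: catalyst (23 unused), labor (16 unused).
Slack constraints have shadow price 0 (complementary slackness).
The binding rows give the dual system: 5·y_feedstock + 6·y_reactor time = 26 and 1·y_feedstock + 2·y_reactor time = 8.
This yields shadow prices y_feedstock = 1, y_reactor time = 3.5.
Δz = y_feedstock·Δb = 1 × (6) = 6, so new z* = 672 + 6 = 678.

678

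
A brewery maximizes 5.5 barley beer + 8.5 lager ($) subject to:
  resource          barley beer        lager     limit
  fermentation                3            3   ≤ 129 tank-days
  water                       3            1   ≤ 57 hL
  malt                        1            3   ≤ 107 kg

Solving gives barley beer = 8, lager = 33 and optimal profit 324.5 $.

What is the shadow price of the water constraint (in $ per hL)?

Binding: water and malt. Non-binding: fermentation (6 unused).
By complementary slackness, y = 0 for the non-binding constraint.
The binding rows give the dual system: 3·y_water + 1·y_malt = 5.5 and 1·y_water + 3·y_malt = 8.5.
→ y_water = 1 and y_malt = 2.5.
Shadow price of water = 1.

1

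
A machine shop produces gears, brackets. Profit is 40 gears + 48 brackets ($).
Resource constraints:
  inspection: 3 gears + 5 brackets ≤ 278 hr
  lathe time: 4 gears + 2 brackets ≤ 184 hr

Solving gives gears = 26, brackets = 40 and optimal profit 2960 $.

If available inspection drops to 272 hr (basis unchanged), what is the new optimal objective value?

2912

At the optimum: inspection uses 278 of 278 (binding); lathe time uses 184 of 184 (binding).
The binding rows give the dual system: 3·y_inspection + 4·y_lathe time = 40 and 5·y_inspection + 2·y_lathe time = 48.
→ y_inspection = 8 and y_lathe time = 4.
Δz = y_inspection·Δb = 8 × (-6) = -48, so new z* = 2960 − 48 = 2912.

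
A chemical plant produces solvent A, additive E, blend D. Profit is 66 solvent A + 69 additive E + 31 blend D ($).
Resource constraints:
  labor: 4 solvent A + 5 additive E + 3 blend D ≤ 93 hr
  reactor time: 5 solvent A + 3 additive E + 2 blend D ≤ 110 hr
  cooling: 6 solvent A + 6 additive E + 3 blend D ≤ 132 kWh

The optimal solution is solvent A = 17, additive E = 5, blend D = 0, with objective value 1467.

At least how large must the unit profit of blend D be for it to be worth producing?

At the optimum: labor uses 93 of 93 (binding); reactor time uses 100 of 110 (slack = 10); cooling uses 132 of 132 (binding).
Since reactor time is not tight, its dual is 0.
The binding rows give the dual system: 4·y_labor + 6·y_cooling = 66 and 5·y_labor + 6·y_cooling = 69.
→ y_labor = 3 and y_cooling = 9.
blend D enters the basis when its profit ≥ yᵀa₃ = 3·3 + 9·3 = 36.

36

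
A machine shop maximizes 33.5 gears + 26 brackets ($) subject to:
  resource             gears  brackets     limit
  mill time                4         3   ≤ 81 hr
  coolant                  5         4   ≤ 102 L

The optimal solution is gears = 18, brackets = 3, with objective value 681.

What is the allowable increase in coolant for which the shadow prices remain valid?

6

Binding constraints: mill time, coolant. The basis is B = [[4,3],[5,4]] with det 1.
Per unit increase in coolant, x* moves by d = (-3, 4).
The basis stays optimal until gears reaches 0; allowable increase = 6 L.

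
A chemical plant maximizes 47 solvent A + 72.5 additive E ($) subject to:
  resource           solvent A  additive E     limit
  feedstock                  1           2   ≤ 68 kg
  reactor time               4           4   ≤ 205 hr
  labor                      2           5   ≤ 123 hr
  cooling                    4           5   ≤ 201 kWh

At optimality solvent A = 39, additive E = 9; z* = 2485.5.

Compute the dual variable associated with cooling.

9

Binding: labor and cooling. Non-binding: feedstock (11 unused), reactor time (13 unused).
By complementary slackness, y = 0 for the non-binding constraints.
Dual feasibility on the basic columns requires 2·y_labor + 4·y_cooling = 47, 5·y_labor + 5·y_cooling = 72.5.
→ y_labor = 5.5 and y_cooling = 9.
Shadow price of cooling = 9.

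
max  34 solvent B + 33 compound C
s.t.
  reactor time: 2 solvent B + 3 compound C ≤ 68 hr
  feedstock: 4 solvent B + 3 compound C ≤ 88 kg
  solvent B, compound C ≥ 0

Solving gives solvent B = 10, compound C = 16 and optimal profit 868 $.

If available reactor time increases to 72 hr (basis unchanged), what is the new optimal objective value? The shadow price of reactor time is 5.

888

Δb = 4, so new z* = 868 + (5)·(4) = 868 + 20 = 888.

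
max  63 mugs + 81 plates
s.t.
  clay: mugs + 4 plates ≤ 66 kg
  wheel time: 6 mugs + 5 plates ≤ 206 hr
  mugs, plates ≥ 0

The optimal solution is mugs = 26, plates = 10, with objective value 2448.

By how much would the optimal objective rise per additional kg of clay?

At the optimum: clay uses 66 of 66 (binding); wheel time uses 206 of 206 (binding).
The binding rows give the dual system: 1·y_clay + 6·y_wheel time = 63 and 4·y_clay + 5·y_wheel time = 81.
This yields shadow prices y_clay = 9, y_wheel time = 9.
Shadow price of clay = 9.

9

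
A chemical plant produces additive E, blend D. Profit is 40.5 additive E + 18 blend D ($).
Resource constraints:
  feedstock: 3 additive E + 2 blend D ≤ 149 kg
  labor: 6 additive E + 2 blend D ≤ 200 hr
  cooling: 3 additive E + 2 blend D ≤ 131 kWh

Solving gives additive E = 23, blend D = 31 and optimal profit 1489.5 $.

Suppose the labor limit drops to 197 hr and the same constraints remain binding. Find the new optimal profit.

Check each constraint at x*: feedstock 131/149 (slack 18); labor 200/200 (tight); cooling 131/131 (tight).
Slack constraints have shadow price 0 (complementary slackness).
Dual feasibility on the basic columns requires 6·y_labor + 3·y_cooling = 40.5, 2·y_labor + 2·y_cooling = 18.
This yields shadow prices y_labor = 4.5, y_cooling = 4.5.
Δz = y_labor·Δb = 4.5 × (-3) = -13.5, so new z* = 1489.5 − 13.5 = 1476.

1476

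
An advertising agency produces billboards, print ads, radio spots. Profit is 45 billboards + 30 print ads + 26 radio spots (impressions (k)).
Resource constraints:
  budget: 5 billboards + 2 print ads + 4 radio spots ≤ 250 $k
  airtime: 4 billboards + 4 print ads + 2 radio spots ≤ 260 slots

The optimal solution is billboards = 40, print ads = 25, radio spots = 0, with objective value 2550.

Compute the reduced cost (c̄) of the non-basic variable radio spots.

Both budget and airtime are binding at x*.
The binding rows give the dual system: 5·y_budget + 4·y_airtime = 45 and 2·y_budget + 4·y_airtime = 30.
Solving: y_budget = 5, y_airtime = 5.
Reduced cost of radio spots: c₃ − yᵀa₃ = 26 − (5·4 + 5·2) = 26 − 30 = -4.

-4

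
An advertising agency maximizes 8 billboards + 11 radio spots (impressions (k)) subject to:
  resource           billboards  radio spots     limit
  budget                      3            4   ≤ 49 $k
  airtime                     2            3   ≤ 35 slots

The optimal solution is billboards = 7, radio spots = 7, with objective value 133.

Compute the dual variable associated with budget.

At the optimum: budget uses 49 of 49 (binding); airtime uses 35 of 35 (binding).
From A_Bᵀ y = c: 3·y_budget + 2·y_airtime = 8; 4·y_budget + 3·y_airtime = 11.
→ y_budget = 2 and y_airtime = 1.
Shadow price of budget = 2.

2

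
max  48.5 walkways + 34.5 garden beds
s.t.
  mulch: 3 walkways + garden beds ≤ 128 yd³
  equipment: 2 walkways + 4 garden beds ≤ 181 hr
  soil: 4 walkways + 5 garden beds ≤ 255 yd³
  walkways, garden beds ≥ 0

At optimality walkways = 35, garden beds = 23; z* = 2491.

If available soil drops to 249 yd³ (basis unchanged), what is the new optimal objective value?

At the optimum: mulch uses 128 of 128 (binding); equipment uses 162 of 181 (slack = 19); soil uses 255 of 255 (binding).
Since equipment is not tight, its dual is 0.
The binding rows give the dual system: 3·y_mulch + 4·y_soil = 48.5 and 1·y_mulch + 5·y_soil = 34.5.
Solving: y_mulch = 9.5, y_soil = 5.
Δz = y_soil·Δb = 5 × (-6) = -30, so new z* = 2491 − 30 = 2461.

2461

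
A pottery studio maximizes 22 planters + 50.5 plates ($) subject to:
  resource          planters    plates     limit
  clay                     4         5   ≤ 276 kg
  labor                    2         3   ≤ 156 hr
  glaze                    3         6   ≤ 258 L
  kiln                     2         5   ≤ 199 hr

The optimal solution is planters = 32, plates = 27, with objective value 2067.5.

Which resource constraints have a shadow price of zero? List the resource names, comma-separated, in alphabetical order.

clay: 263/276 (slack 13)
labor: 145/156 (slack 11)
glaze: 258/258 (binding)
kiln: 199/199 (binding)
By complementary slackness, a constraint with positive slack has shadow price 0 → clay, labor.

clay, labor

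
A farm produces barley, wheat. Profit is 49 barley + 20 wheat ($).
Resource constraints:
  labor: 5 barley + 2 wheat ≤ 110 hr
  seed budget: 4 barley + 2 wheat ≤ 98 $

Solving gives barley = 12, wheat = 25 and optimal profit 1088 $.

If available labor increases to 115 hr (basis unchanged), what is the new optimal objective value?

At the optimum: labor uses 110 of 110 (binding); seed budget uses 98 of 98 (binding).
From A_Bᵀ y = c: 5·y_labor + 4·y_seed budget = 49; 2·y_labor + 2·y_seed budget = 20.
This yields shadow prices y_labor = 9, y_seed budget = 1.
Δz = y_labor·Δb = 9 × (5) = 45, so new z* = 1088 + 45 = 1133.

1133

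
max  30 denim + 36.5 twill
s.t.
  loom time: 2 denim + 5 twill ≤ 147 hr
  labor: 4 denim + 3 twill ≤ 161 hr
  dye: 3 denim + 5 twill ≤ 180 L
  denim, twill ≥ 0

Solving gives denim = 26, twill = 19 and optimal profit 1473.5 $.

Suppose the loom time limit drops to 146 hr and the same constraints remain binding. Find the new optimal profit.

1469.5

At the optimum: loom time uses 147 of 147 (binding); labor uses 161 of 161 (binding); dye uses 173 of 180 (slack = 7).
By complementary slackness, y = 0 for the non-binding constraint.
From A_Bᵀ y = c: 2·y_loom time + 4·y_labor = 30; 5·y_loom time + 3·y_labor = 36.5.
Solving: y_loom time = 4, y_labor = 5.5.
Δz = y_loom time·Δb = 4 × (-1) = -4, so new z* = 1473.5 − 4 = 1469.5.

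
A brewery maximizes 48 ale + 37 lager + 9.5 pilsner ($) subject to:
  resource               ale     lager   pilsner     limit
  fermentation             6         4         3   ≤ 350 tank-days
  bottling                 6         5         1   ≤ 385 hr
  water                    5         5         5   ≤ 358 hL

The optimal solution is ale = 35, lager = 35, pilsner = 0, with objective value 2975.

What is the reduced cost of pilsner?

At the optimum: fermentation uses 350 of 350 (binding); bottling uses 385 of 385 (binding); water uses 350 of 358 (slack = 8).
Slack constraints have shadow price 0 (complementary slackness).
From A_Bᵀ y = c: 6·y_fermentation + 6·y_bottling = 48; 4·y_fermentation + 5·y_bottling = 37.
This yields shadow prices y_fermentation = 3, y_bottling = 5.
Reduced cost of pilsner: c₃ − yᵀa₃ = 9.5 − (3·3 + 5·1) = 9.5 − 14 = -4.5.

-4.5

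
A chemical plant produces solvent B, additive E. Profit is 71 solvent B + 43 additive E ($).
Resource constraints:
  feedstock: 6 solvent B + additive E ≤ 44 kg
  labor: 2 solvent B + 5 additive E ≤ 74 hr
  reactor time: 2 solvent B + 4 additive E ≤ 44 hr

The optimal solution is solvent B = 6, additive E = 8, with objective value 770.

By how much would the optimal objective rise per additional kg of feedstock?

At the optimum: feedstock uses 44 of 44 (binding); labor uses 52 of 74 (slack = 22); reactor time uses 44 of 44 (binding).
Slack constraints have shadow price 0 (complementary slackness).
From A_Bᵀ y = c: 6·y_feedstock + 2·y_reactor time = 71; 1·y_feedstock + 4·y_reactor time = 43.
→ y_feedstock = 9 and y_reactor time = 8.5.
Shadow price of feedstock = 9.

9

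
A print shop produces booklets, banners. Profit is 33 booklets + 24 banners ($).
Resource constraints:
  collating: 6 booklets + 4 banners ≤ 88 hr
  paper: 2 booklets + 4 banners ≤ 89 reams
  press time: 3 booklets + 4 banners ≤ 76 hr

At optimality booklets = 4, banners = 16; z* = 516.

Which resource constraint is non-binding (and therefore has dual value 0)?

collating: 88/88 (binding)
paper: 72/89 (slack 17)
press time: 76/76 (binding)
By complementary slackness, a constraint with positive slack has shadow price 0 → paper.

paper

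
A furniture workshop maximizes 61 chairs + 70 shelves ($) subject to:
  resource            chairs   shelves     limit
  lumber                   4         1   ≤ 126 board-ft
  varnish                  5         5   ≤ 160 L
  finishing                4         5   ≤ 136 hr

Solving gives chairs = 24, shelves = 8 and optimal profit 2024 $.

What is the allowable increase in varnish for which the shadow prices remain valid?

6.875

Binding constraints: varnish, finishing. The basis is B = [[5,5],[4,5]] with det 5.
Per unit increase in varnish, x* moves by d = (1, -0.8).
The basis stays optimal until lumber becomes binding; allowable increase = 6.875 L.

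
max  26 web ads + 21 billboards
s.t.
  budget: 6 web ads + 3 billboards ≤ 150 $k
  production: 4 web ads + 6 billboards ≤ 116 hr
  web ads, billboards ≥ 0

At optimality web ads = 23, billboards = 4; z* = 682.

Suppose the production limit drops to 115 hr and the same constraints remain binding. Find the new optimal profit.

680

Both budget and production are binding at x*.
Dual feasibility on the basic columns requires 6·y_budget + 4·y_production = 26, 3·y_budget + 6·y_production = 21.
Solving: y_budget = 3, y_production = 2.
Δz = y_production·Δb = 2 × (-1) = -2, so new z* = 682 − 2 = 680.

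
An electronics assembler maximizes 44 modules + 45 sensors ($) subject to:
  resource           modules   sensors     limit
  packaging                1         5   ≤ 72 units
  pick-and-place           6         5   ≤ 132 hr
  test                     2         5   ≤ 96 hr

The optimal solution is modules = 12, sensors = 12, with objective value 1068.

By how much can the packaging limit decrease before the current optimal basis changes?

Binding constraints: packaging, pick-and-place. The basis is B = [[1,5],[6,5]] with det -25.
Per unit decrease in packaging, x* moves by d = (0.2, -0.24).
The basis stays optimal until sensors reaches 0; allowable decrease = 50 units.

50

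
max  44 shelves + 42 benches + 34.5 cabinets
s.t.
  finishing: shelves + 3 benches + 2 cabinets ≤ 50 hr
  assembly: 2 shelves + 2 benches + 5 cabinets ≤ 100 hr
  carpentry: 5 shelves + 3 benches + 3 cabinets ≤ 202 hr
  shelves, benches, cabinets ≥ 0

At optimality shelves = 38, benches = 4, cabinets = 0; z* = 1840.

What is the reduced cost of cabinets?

At the optimum: finishing uses 50 of 50 (binding); assembly uses 84 of 100 (slack = 16); carpentry uses 202 of 202 (binding).
Slack constraints have shadow price 0 (complementary slackness).
From A_Bᵀ y = c: 1·y_finishing + 5·y_carpentry = 44; 3·y_finishing + 3·y_carpentry = 42.
→ y_finishing = 6.5 and y_carpentry = 7.5.
Reduced cost of cabinets: c₃ − yᵀa₃ = 34.5 − (6.5·2 + 7.5·3) = 34.5 − 35.5 = -1.

-1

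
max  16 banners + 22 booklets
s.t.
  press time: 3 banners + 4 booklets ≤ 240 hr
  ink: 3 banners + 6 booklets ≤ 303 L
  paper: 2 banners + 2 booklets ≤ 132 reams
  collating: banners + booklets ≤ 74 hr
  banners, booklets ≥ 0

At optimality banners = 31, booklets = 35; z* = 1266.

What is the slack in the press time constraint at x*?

7

press time used = 3·31 + 4·35 = 233; slack = 240 − 233 = 7.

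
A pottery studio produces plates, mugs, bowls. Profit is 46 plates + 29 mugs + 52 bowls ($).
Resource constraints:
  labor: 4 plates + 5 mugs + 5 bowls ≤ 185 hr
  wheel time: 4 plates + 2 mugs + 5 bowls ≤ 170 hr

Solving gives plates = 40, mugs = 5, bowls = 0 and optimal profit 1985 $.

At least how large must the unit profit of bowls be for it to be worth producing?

57.5

Check each constraint at x*: labor 185/185 (tight); wheel time 170/170 (tight).
The binding rows give the dual system: 4·y_labor + 4·y_wheel time = 46 and 5·y_labor + 2·y_wheel time = 29.
Solving: y_labor = 2, y_wheel time = 9.5.
bowls enters the basis when its profit ≥ yᵀa₃ = 2·5 + 9.5·5 = 57.5.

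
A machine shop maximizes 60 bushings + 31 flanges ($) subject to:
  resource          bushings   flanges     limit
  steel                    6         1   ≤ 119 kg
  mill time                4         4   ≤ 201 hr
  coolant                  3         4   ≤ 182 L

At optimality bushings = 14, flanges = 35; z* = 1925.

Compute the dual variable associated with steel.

At the optimum: steel uses 119 of 119 (binding); mill time uses 196 of 201 (slack = 5); coolant uses 182 of 182 (binding).
Since mill time is not tight, its dual is 0.
From A_Bᵀ y = c: 6·y_steel + 3·y_coolant = 60; 1·y_steel + 4·y_coolant = 31.
→ y_steel = 7 and y_coolant = 6.
Shadow price of steel = 7.

7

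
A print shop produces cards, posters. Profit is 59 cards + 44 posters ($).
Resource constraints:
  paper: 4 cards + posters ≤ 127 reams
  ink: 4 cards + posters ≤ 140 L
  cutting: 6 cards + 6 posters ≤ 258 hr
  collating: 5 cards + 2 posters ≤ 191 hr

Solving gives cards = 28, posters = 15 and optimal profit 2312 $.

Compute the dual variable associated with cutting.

Binding: paper and cutting. Non-binding: ink (13 unused), collating (21 unused).
Slack constraints have shadow price 0 (complementary slackness).
The binding rows give the dual system: 4·y_paper + 6·y_cutting = 59 and 1·y_paper + 6·y_cutting = 44.
This yields shadow prices y_paper = 5, y_cutting = 6.5.
Shadow price of cutting = 6.5.

6.5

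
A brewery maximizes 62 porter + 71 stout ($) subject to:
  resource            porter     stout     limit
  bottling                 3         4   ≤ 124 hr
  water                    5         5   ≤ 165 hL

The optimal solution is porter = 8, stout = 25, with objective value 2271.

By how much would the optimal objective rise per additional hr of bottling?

9

Both bottling and water are binding at x*.
Dual feasibility on the basic columns requires 3·y_bottling + 5·y_water = 62, 4·y_bottling + 5·y_water = 71.
→ y_bottling = 9 and y_water = 7.
Shadow price of bottling = 9.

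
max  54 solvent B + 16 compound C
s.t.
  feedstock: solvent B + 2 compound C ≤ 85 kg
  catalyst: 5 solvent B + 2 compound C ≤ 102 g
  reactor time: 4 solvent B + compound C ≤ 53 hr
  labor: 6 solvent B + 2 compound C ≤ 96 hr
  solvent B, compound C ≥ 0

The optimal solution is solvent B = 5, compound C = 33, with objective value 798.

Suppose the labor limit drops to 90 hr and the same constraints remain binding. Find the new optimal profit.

Binding: reactor time and labor. Non-binding: feedstock (14 unused), catalyst (11 unused).
By complementary slackness, y = 0 for the non-binding constraints.
From A_Bᵀ y = c: 4·y_reactor time + 6·y_labor = 54; 1·y_reactor time + 2·y_labor = 16.
Solving: y_reactor time = 6, y_labor = 5.
Δz = y_labor·Δb = 5 × (-6) = -30, so new z* = 798 − 30 = 768.

768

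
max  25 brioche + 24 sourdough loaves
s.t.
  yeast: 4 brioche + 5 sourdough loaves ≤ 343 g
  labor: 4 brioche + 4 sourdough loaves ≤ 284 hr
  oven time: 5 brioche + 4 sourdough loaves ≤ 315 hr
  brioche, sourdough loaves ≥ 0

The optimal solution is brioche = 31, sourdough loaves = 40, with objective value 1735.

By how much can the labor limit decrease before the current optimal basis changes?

Binding constraints: labor, oven time. The basis is B = [[4,4],[5,4]] with det -4.
Per unit decrease in labor, x* moves by d = (1, -1.25).
The basis stays optimal until sourdough loaves reaches 0; allowable decrease = 32 hr.

32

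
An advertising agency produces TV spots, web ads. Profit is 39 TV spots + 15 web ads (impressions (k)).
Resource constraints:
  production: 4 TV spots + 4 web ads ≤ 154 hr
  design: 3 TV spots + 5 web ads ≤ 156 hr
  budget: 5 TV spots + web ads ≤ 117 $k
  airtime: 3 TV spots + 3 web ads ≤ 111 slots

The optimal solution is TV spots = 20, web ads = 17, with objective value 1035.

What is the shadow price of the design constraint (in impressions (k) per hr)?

Check each constraint at x*: production 148/154 (slack 6); design 145/156 (slack 11); budget 117/117 (tight); airtime 111/111 (tight).
Since production, design are not tight, their duals are 0.
The binding rows give the dual system: 5·y_budget + 3·y_airtime = 39 and 1·y_budget + 3·y_airtime = 15.
→ y_budget = 6 and y_airtime = 3.
Shadow price of design = 0.

0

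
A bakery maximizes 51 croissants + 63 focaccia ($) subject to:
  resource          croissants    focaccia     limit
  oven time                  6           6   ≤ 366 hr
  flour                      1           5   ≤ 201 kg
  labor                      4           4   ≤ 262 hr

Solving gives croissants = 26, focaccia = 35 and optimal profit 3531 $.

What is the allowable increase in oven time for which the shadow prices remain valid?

Binding constraints: oven time, flour. The basis is B = [[6,6],[1,5]] with det 24.
Per unit increase in oven time, x* moves by d = (0.2083, -0.0417).
The basis stays optimal until labor becomes binding; allowable increase = 27 hr.

27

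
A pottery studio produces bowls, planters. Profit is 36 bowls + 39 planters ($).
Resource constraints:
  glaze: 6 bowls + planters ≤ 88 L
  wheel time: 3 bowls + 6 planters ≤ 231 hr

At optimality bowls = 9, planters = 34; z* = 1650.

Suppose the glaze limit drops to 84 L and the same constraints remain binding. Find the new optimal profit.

1638

Check each constraint at x*: glaze 88/88 (tight); wheel time 231/231 (tight).
The binding rows give the dual system: 6·y_glaze + 3·y_wheel time = 36 and 1·y_glaze + 6·y_wheel time = 39.
→ y_glaze = 3 and y_wheel time = 6.
Δz = y_glaze·Δb = 3 × (-4) = -12, so new z* = 1650 − 12 = 1638.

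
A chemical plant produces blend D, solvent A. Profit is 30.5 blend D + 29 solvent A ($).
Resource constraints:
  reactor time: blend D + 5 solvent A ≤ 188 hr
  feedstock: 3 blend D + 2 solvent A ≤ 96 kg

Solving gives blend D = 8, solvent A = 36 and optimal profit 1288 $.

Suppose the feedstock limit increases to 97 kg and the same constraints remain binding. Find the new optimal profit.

Check each constraint at x*: reactor time 188/188 (tight); feedstock 96/96 (tight).
From A_Bᵀ y = c: 1·y_reactor time + 3·y_feedstock = 30.5; 5·y_reactor time + 2·y_feedstock = 29.
→ y_reactor time = 2 and y_feedstock = 9.5.
Δz = y_feedstock·Δb = 9.5 × (1) = 9.5, so new z* = 1288 + 9.5 = 1297.5.

1297.5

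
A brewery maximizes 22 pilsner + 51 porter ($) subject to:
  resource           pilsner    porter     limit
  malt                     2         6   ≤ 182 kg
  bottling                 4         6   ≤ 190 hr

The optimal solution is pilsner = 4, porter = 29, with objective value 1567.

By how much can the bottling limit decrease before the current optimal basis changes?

Binding constraints: malt, bottling. The basis is B = [[2,6],[4,6]] with det -12.
Per unit decrease in bottling, x* moves by d = (-0.5, 0.1667).
The basis stays optimal until pilsner reaches 0; allowable decrease = 8 hr.

8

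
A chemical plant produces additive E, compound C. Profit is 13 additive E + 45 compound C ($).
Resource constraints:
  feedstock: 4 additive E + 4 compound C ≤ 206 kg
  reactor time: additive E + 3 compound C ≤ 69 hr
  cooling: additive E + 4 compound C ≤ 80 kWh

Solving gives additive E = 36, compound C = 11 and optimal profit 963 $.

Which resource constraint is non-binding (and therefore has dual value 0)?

feedstock: 188/206 (slack 18)
reactor time: 69/69 (binding)
cooling: 80/80 (binding)
By complementary slackness, a constraint with positive slack has shadow price 0 → feedstock.

feedstock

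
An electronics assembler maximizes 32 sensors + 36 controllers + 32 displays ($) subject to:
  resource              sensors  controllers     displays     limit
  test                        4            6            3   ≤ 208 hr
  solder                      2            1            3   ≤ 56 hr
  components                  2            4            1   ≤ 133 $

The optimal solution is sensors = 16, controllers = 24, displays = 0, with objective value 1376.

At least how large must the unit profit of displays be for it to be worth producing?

33

At the optimum: test uses 208 of 208 (binding); solder uses 56 of 56 (binding); components uses 128 of 133 (slack = 5).
Since components is not tight, its dual is 0.
The binding rows give the dual system: 4·y_test + 2·y_solder = 32 and 6·y_test + 1·y_solder = 36.
This yields shadow prices y_test = 5, y_solder = 6.
displays enters the basis when its profit ≥ yᵀa₃ = 5·3 + 6·3 = 33.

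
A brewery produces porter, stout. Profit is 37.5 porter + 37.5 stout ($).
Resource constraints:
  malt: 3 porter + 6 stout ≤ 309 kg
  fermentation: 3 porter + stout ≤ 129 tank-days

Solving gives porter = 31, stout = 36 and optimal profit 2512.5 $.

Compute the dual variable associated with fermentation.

Both malt and fermentation are binding at x*.
From A_Bᵀ y = c: 3·y_malt + 3·y_fermentation = 37.5; 6·y_malt + 1·y_fermentation = 37.5.
Solving: y_malt = 5, y_fermentation = 7.5.
Shadow price of fermentation = 7.5.

7.5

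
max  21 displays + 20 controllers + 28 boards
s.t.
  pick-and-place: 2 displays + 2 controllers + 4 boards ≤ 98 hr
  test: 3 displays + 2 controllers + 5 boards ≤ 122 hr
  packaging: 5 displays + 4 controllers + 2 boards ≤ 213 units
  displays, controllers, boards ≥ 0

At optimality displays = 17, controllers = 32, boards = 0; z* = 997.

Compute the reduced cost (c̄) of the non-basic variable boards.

-6

Check each constraint at x*: pick-and-place 98/98 (tight); test 115/122 (slack 7); packaging 213/213 (tight).
Slack constraints have shadow price 0 (complementary slackness).
From A_Bᵀ y = c: 2·y_pick-and-place + 5·y_packaging = 21; 2·y_pick-and-place + 4·y_packaging = 20.
This yields shadow prices y_pick-and-place = 8, y_packaging = 1.
Reduced cost of boards: c₃ − yᵀa₃ = 28 − (8·4 + 1·2) = 28 − 34 = -6.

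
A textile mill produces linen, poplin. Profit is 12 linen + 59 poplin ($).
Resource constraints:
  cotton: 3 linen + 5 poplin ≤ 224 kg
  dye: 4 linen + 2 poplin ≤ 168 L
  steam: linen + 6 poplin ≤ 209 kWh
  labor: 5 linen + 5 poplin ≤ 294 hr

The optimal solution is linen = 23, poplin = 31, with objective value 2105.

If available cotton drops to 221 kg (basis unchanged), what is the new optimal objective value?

At the optimum: cotton uses 224 of 224 (binding); dye uses 154 of 168 (slack = 14); steam uses 209 of 209 (binding); labor uses 270 of 294 (slack = 24).
Slack constraints have shadow price 0 (complementary slackness).
Dual feasibility on the basic columns requires 3·y_cotton + 1·y_steam = 12, 5·y_cotton + 6·y_steam = 59.
Solving: y_cotton = 1, y_steam = 9.
Δz = y_cotton·Δb = 1 × (-3) = -3, so new z* = 2105 − 3 = 2102.

2102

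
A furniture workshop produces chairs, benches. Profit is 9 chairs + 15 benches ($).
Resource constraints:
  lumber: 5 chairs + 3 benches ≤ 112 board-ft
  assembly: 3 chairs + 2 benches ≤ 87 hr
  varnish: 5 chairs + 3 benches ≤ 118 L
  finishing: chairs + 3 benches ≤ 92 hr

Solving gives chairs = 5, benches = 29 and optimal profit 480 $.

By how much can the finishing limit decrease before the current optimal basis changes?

Binding constraints: lumber, finishing. The basis is B = [[5,3],[1,3]] with det 12.
Per unit decrease in finishing, x* moves by d = (0.25, -0.4167).
The basis stays optimal until benches reaches 0; allowable decrease = 69.6 hr.

69.6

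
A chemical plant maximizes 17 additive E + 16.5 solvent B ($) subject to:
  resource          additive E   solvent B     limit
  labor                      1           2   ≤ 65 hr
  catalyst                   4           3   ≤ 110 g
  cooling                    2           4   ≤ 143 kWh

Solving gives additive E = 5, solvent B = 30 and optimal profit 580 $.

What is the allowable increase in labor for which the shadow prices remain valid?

Binding constraints: labor, catalyst. The basis is B = [[1,2],[4,3]] with det -5.
Per unit increase in labor, x* moves by d = (-0.6, 0.8).
The basis stays optimal until cooling becomes binding; allowable increase = 6.5 hr.

6.5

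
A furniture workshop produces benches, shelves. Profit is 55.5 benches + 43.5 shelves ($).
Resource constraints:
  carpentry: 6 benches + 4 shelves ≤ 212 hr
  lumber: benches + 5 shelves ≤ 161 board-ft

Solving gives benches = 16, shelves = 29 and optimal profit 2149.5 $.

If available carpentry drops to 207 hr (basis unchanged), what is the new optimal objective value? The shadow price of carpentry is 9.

2104.5

Δb = -5, so new z* = 2149.5 + (9)·(-5) = 2149.5 − 45 = 2104.5.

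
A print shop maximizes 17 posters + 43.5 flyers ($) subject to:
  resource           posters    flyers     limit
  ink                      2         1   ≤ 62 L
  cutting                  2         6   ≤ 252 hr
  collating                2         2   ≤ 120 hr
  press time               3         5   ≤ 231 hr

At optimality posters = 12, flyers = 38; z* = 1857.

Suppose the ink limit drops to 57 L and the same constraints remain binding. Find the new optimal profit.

At the optimum: ink uses 62 of 62 (binding); cutting uses 252 of 252 (binding); collating uses 100 of 120 (slack = 20); press time uses 226 of 231 (slack = 5).
By complementary slackness, y = 0 for the non-binding constraints.
From A_Bᵀ y = c: 2·y_ink + 2·y_cutting = 17; 1·y_ink + 6·y_cutting = 43.5.
Solving: y_ink = 1.5, y_cutting = 7.
Δz = y_ink·Δb = 1.5 × (-5) = -7.5, so new z* = 1857 − 7.5 = 1849.5.

1849.5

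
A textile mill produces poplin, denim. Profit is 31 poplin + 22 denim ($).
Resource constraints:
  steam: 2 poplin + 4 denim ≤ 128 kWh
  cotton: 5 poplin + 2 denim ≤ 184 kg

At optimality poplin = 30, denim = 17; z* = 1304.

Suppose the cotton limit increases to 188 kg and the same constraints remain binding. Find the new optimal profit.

1324

Check each constraint at x*: steam 128/128 (tight); cotton 184/184 (tight).
From A_Bᵀ y = c: 2·y_steam + 5·y_cotton = 31; 4·y_steam + 2·y_cotton = 22.
Solving: y_steam = 3, y_cotton = 5.
Δz = y_cotton·Δb = 5 × (4) = 20, so new z* = 1304 + 20 = 1324.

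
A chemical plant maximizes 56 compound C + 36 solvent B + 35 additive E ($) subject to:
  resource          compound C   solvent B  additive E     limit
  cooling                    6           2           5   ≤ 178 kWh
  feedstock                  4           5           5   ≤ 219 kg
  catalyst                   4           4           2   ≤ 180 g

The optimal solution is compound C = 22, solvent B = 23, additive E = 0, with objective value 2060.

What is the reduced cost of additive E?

-3

At the optimum: cooling uses 178 of 178 (binding); feedstock uses 203 of 219 (slack = 16); catalyst uses 180 of 180 (binding).
Slack constraints have shadow price 0 (complementary slackness).
The binding rows give the dual system: 6·y_cooling + 4·y_catalyst = 56 and 2·y_cooling + 4·y_catalyst = 36.
This yields shadow prices y_cooling = 5, y_catalyst = 6.5.
Reduced cost of additive E: c₃ − yᵀa₃ = 35 − (5·5 + 6.5·2) = 35 − 38 = -3.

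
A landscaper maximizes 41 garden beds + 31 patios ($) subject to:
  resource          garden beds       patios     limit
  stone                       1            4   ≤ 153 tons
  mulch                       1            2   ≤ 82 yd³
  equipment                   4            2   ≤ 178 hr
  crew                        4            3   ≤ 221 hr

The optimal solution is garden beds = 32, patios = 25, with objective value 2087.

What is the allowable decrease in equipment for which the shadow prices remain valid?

63

Binding constraints: mulch, equipment. The basis is B = [[1,2],[4,2]] with det -6.
Per unit decrease in equipment, x* moves by d = (-0.3333, 0.1667).
The basis stays optimal until stone becomes binding; allowable decrease = 63 hr.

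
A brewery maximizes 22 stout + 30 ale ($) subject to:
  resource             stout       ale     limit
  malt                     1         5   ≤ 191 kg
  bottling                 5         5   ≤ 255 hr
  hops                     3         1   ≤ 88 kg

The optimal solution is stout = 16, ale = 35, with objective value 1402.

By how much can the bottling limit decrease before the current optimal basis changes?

Binding constraints: malt, bottling. The basis is B = [[1,5],[5,5]] with det -20.
Per unit decrease in bottling, x* moves by d = (-0.25, 0.05).
The basis stays optimal until stout reaches 0; allowable decrease = 64 hr.

64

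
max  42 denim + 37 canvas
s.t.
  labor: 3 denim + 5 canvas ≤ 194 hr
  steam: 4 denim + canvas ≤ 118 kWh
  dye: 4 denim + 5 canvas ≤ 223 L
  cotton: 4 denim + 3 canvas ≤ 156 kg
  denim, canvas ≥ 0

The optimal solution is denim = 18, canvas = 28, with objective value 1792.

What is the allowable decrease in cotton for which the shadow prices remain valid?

39.6

Binding constraints: labor, cotton. The basis is B = [[3,5],[4,3]] with det -11.
Per unit decrease in cotton, x* moves by d = (-0.4545, 0.2727).
The basis stays optimal until denim reaches 0; allowable decrease = 39.6 kg.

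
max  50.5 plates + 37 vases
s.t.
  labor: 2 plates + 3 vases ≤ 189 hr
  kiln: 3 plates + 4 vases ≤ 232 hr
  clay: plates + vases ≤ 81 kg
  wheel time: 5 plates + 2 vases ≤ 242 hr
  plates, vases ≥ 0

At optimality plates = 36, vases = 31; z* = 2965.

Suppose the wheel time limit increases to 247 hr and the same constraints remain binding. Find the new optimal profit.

2997.5

Binding: kiln and wheel time. Non-binding: labor (24 unused), clay (14 unused).
By complementary slackness, y = 0 for the non-binding constraints.
Dual feasibility on the basic columns requires 3·y_kiln + 5·y_wheel time = 50.5, 4·y_kiln + 2·y_wheel time = 37.
→ y_kiln = 6 and y_wheel time = 6.5.
Δz = y_wheel time·Δb = 6.5 × (5) = 32.5, so new z* = 2965 + 32.5 = 2997.5.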